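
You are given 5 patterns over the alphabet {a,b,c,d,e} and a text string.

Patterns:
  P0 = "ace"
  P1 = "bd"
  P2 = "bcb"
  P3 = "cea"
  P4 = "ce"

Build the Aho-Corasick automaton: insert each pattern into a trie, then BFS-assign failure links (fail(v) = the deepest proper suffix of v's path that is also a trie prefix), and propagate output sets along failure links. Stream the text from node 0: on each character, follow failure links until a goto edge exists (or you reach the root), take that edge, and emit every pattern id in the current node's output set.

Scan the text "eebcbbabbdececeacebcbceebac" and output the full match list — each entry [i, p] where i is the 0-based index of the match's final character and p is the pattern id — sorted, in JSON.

Construct AC machine:
Trie (insert patterns):
  0='ε' goto a→1 b→4 c→8
  1='a' goto c→2
  2='ac' goto e→3
  3='ace' goto ·  [P0 ends]
  4='b' goto c→6 d→5
  5='bd' goto ·  [P1 ends]
  6='bc' goto b→7
  7='bcb' goto ·  [P2 ends]
  8='c' goto e→9
  9='ce' goto a→10  [P4 ends]
  10='cea' goto ·  [P3 ends]

BFS fail/out derivation:
  fail(1) 'a': from fail(0)=0 chase 'a': 0 ⇒ 0;  out=∅∪out(0)=∅
  fail(4) 'b': from fail(0)=0 chase 'b': 0 ⇒ 0;  out=∅∪out(0)=∅
  fail(8) 'c': from fail(0)=0 chase 'c': 0 ⇒ 0;  out=∅∪out(0)=∅
  fail(2) 'ac': from fail(1)=0 chase 'c': 0 ⇒ 8;  out=∅∪out(8)=∅
  fail(5) 'bd': from fail(4)=0 chase 'd': 0 ⇒ 0;  out={1}∪out(0)={1}
  fail(6) 'bc': from fail(4)=0 chase 'c': 0 ⇒ 8;  out=∅∪out(8)=∅
  fail(9) 'ce': from fail(8)=0 chase 'e': 0 ⇒ 0;  out={4}∪out(0)={4}
  fail(3) 'ace': from fail(2)=8 chase 'e': 8 ⇒ 9;  out={0}∪out(9)={0,4}
  fail(7) 'bcb': from fail(6)=8 chase 'b': 8→0 ⇒ 4;  out={2}∪out(4)={2}
  fail(10) 'cea': from fail(9)=0 chase 'a': 0 ⇒ 1;  out={3}∪out(1)={3}

Scan:
[0] read 'e'  n0⇒n0
[1] read 'e'  n0⇒n0
[2] read 'b'  n0⇒n4
[3] read 'c'  n4⇒n6
[4] read 'b'  n6⇒n7  → match P2@[2:4]
[5] read 'b'  n7⇒n4 (fail-walked)
[6] read 'a'  n4⇒n1 (fail-walked)
[7] read 'b'  n1⇒n4 (fail-walked)
[8] read 'b'  n4⇒n4 (fail-walked)
[9] read 'd'  n4⇒n5  → match P1@[8:9]
[10] read 'e'  n5⇒n0 (fail-walked)
[11] read 'c'  n0⇒n8
[12] read 'e'  n8⇒n9  → match P4@[11:12]
[13] read 'c'  n9⇒n8 (fail-walked)
[14] read 'e'  n8⇒n9  → match P4@[13:14]
[15] read 'a'  n9⇒n10  → match P3@[13:15]
[16] read 'c'  n10⇒n2 (fail-walked)
[17] read 'e'  n2⇒n3  → match P0@[15:17],P4@[16:17]
[18] read 'b'  n3⇒n4 (fail-walked)
[19] read 'c'  n4⇒n6
[20] read 'b'  n6⇒n7  → match P2@[18:20]
[21] read 'c'  n7⇒n6 (fail-walked)
[22] read 'e'  n6⇒n9 (fail-walked)  → match P4@[21:22]
[23] read 'e'  n9⇒n0 (fail-walked)
[24] read 'b'  n0⇒n4
[25] read 'a'  n4⇒n1 (fail-walked)
[26] read 'c'  n1⇒n2

All matches (sorted): [[4,2],[9,1],[12,4],[14,4],[15,3],[17,0],[17,4],[20,2],[22,4]]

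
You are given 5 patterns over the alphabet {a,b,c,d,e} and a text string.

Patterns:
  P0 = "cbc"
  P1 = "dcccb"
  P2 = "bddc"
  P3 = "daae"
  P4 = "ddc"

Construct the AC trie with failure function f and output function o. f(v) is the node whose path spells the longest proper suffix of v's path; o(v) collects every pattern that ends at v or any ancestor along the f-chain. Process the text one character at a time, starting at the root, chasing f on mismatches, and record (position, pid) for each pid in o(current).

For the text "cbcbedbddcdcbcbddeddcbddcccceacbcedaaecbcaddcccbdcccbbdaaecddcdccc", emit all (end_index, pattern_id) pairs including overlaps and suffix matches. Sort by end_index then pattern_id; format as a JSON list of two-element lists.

Construct AC machine:
Trie nodes:
  0='ε' goto b→9 c→1 d→4
  1='c' goto b→2
  2='cb' goto c→3
  3='cbc' goto ·  [P0 ends]
  4='d' goto a→13 c→5 d→16
  5='dc' goto c→6
  6='dcc' goto c→7
  7='dccc' goto b→8
  8='dcccb' goto ·  [P1 ends]
  9='b' goto d→10
  10='bd' goto d→11
  11='bdd' goto c→12
  12='bddc' goto ·  [P2 ends]
  13='da' goto a→14
  14='daa' goto e→15
  15='daae' goto ·  [P3 ends]
  16='dd' goto c→17
  17='ddc' goto ·  [P4 ends]

BFS fail/out derivation:
  fail(1) 'c': from fail(0)=0 chase 'c': 0 ⇒ 0;  out=∅∪out(0)=∅
  fail(4) 'd': from fail(0)=0 chase 'd': 0 ⇒ 0;  out=∅∪out(0)=∅
  fail(9) 'b': from fail(0)=0 chase 'b': 0 ⇒ 0;  out=∅∪out(0)=∅
  fail(2) 'cb': from fail(1)=0 chase 'b': 0 ⇒ 9;  out=∅∪out(9)=∅
  fail(5) 'dc': from fail(4)=0 chase 'c': 0 ⇒ 1;  out=∅∪out(1)=∅
  fail(10) 'bd': from fail(9)=0 chase 'd': 0 ⇒ 4;  out=∅∪out(4)=∅
  fail(13) 'da': from fail(4)=0 chase 'a': 0 ⇒ 0;  out=∅∪out(0)=∅
  fail(16) 'dd': from fail(4)=0 chase 'd': 0 ⇒ 4;  out=∅∪out(4)=∅
  fail(3) 'cbc': from fail(2)=9 chase 'c': 9→0 ⇒ 1;  out={0}∪out(1)={0}
  fail(6) 'dcc': from fail(5)=1 chase 'c': 1→0 ⇒ 1;  out=∅∪out(1)=∅
  fail(11) 'bdd': from fail(10)=4 chase 'd': 4 ⇒ 16;  out=∅∪out(16)=∅
  fail(14) 'daa': from fail(13)=0 chase 'a': 0 ⇒ 0;  out=∅∪out(0)=∅
  fail(17) 'ddc': from fail(16)=4 chase 'c': 4 ⇒ 5;  out={4}∪out(5)={4}
  fail(7) 'dccc': from fail(6)=1 chase 'c': 1→0 ⇒ 1;  out=∅∪out(1)=∅
  fail(12) 'bddc': from fail(11)=16 chase 'c': 16 ⇒ 17;  out={2}∪out(17)={2,4}
  fail(15) 'daae': from fail(14)=0 chase 'e': 0 ⇒ 0;  out={3}∪out(0)={3}
  fail(8) 'dcccb': from fail(7)=1 chase 'b': 1 ⇒ 2;  out={1}∪out(2)={1}

Text stream:
[0] read 'c'  n0⇒n1
[1] read 'b'  n1⇒n2
[2] read 'c'  n2⇒n3  → match P0@[0:2]
[3] read 'b'  n3⇒n2 (via fail)
[4] read 'e'  n2⇒n0 (via fail)
[5] read 'd'  n0⇒n4
[6] read 'b'  n4⇒n9 (via fail)
[7] read 'd'  n9⇒n10
[8] read 'd'  n10⇒n11
[9] read 'c'  n11⇒n12  → match P2@[6:9],P4@[7:9]
[10] read 'd'  n12⇒n4 (via fail)
[11] read 'c'  n4⇒n5
[12] read 'b'  n5⇒n2 (via fail)
[13] read 'c'  n2⇒n3  → match P0@[11:13]
[14] read 'b'  n3⇒n2 (via fail)
[15] read 'd'  n2⇒n10 (via fail)
[16] read 'd'  n10⇒n11
[17] read 'e'  n11⇒n0 (via fail)
[18] read 'd'  n0⇒n4
[19] read 'd'  n4⇒n16
[20] read 'c'  n16⇒n17  → match P4@[18:20]
[21] read 'b'  n17⇒n2 (via fail)
[22] read 'd'  n2⇒n10 (via fail)
[23] read 'd'  n10⇒n11
[24] read 'c'  n11⇒n12  → match P2@[21:24],P4@[22:24]
[25] read 'c'  n12⇒n6 (via fail)
[26] read 'c'  n6⇒n7
[27] read 'c'  n7⇒n1 (via fail)
[28] read 'e'  n1⇒n0 (via fail)
[29] read 'a'  n0⇒n0
[30] read 'c'  n0⇒n1
[31] read 'b'  n1⇒n2
[32] read 'c'  n2⇒n3  → match P0@[30:32]
[33] read 'e'  n3⇒n0 (via fail)
[34] read 'd'  n0⇒n4
[35] read 'a'  n4⇒n13
[36] read 'a'  n13⇒n14
[37] read 'e'  n14⇒n15  → match P3@[34:37]
[38] read 'c'  n15⇒n1 (via fail)
[39] read 'b'  n1⇒n2
[40] read 'c'  n2⇒n3  → match P0@[38:40]
[41] read 'a'  n3⇒n0 (via fail)
[42] read 'd'  n0⇒n4
[43] read 'd'  n4⇒n16
[44] read 'c'  n16⇒n17  → match P4@[42:44]
[45] read 'c'  n17⇒n6 (via fail)
[46] read 'c'  n6⇒n7
[47] read 'b'  n7⇒n8  → match P1@[43:47]
[48] read 'd'  n8⇒n10 (via fail)
[49] read 'c'  n10⇒n5 (via fail)
[50] read 'c'  n5⇒n6
[51] read 'c'  n6⇒n7
[52] read 'b'  n7⇒n8  → match P1@[48:52]
[53] read 'b'  n8⇒n9 (via fail)
[54] read 'd'  n9⇒n10
[55] read 'a'  n10⇒n13 (via fail)
[56] read 'a'  n13⇒n14
[57] read 'e'  n14⇒n15  → match P3@[54:57]
[58] read 'c'  n15⇒n1 (via fail)
[59] read 'd'  n1⇒n4 (via fail)
[60] read 'd'  n4⇒n16
[61] read 'c'  n16⇒n17  → match P4@[59:61]
[62] read 'd'  n17⇒n4 (via fail)
[63] read 'c'  n4⇒n5
[64] read 'c'  n5⇒n6
[65] read 'c'  n6⇒n7

Result: [[2,0],[9,2],[9,4],[13,0],[20,4],[24,2],[24,4],[32,0],[37,3],[40,0],[44,4],[47,1],[52,1],[57,3],[61,4]]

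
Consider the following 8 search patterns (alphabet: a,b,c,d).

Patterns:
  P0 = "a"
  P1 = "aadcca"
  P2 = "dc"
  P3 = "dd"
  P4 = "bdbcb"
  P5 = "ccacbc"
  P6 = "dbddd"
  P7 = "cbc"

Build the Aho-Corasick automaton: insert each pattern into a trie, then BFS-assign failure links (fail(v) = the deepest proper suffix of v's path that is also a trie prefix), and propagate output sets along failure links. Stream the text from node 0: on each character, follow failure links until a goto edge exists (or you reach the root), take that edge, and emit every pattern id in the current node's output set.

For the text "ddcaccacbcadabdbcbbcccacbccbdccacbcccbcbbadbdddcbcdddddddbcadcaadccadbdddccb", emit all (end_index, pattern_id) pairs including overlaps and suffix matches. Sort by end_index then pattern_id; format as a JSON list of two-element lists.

Construct AC machine:
Trie nodes:
  0='ε' goto a→1 b→10 c→15 d→7
  1='a' goto a→2  ←P0
  2='aa' goto d→3
  3='aad' goto c→4
  4='aadc' goto c→5
  5='aadcc' goto a→6
  6='aadcca' goto ·  ←P1
  7='d' goto b→21 c→8 d→9
  8='dc' goto ·  ←P2
  9='dd' goto ·  ←P3
  10='b' goto d→11
  11='bd' goto b→12
  12='bdb' goto c→13
  13='bdbc' goto b→14
  14='bdbcb' goto ·  ←P4
  15='c' goto b→25 c→16
  16='cc' goto a→17
  17='cca' goto c→18
  18='ccac' goto b→19
  19='ccacb' goto c→20
  20='ccacbc' goto ·  ←P5
  21='db' goto d→22
  22='dbd' goto d→23
  23='dbdd' goto d→24
  24='dbddd' goto ·  ←P6
  25='cb' goto c→26
  26='cbc' goto ·  ←P7

Failure links (BFS by depth):
  n1('a'): parent n0 fail=0; on 'a' 0 → fail=0;  out {0}∪∅={0}
  n7('d'): parent n0 fail=0; on 'd' 0 → fail=0;  out ∅∪∅=∅
  n10('b'): parent n0 fail=0; on 'b' 0 → fail=0;  out ∅∪∅=∅
  n15('c'): parent n0 fail=0; on 'c' 0 → fail=0;  out ∅∪∅=∅
  n2('aa'): parent n1 fail=0; on 'a' 0 → fail=1;  out ∅∪{0}={0}
  n8('dc'): parent n7 fail=0; on 'c' 0 → fail=15;  out {2}∪∅={2}
  n9('dd'): parent n7 fail=0; on 'd' 0 → fail=7;  out {3}∪∅={3}
  n11('bd'): parent n10 fail=0; on 'd' 0 → fail=7;  out ∅∪∅=∅
  n16('cc'): parent n15 fail=0; on 'c' 0 → fail=15;  out ∅∪∅=∅
  n21('db'): parent n7 fail=0; on 'b' 0 → fail=10;  out ∅∪∅=∅
  n25('cb'): parent n15 fail=0; on 'b' 0 → fail=10;  out ∅∪∅=∅
  n3('aad'): parent n2 fail=1; on 'd' 1→0 → fail=7;  out ∅∪∅=∅
  n12('bdb'): parent n11 fail=7; on 'b' 7 → fail=21;  out ∅∪∅=∅
  n17('cca'): parent n16 fail=15; on 'a' 15→0 → fail=1;  out ∅∪{0}={0}
  n22('dbd'): parent n21 fail=10; on 'd' 10 → fail=11;  out ∅∪∅=∅
  n26('cbc'): parent n25 fail=10; on 'c' 10→0 → fail=15;  out {7}∪∅={7}
  n4('aadc'): parent n3 fail=7; on 'c' 7 → fail=8;  out ∅∪{2}={2}
  n13('bdbc'): parent n12 fail=21; on 'c' 21→10→0 → fail=15;  out ∅∪∅=∅
  n18('ccac'): parent n17 fail=1; on 'c' 1→0 → fail=15;  out ∅∪∅=∅
  n23('dbdd'): parent n22 fail=11; on 'd' 11→7 → fail=9;  out ∅∪{3}={3}
  n5('aadcc'): parent n4 fail=8; on 'c' 8→15 → fail=16;  out ∅∪∅=∅
  n14('bdbcb'): parent n13 fail=15; on 'b' 15 → fail=25;  out {4}∪∅={4}
  n19('ccacb'): parent n18 fail=15; on 'b' 15 → fail=25;  out ∅∪∅=∅
  n24('dbddd'): parent n23 fail=9; on 'd' 9→7 → fail=9;  out {6}∪{3}={3,6}
  n6('aadcca'): parent n5 fail=16; on 'a' 16 → fail=17;  out {1}∪{0}={0,1}
  n20('ccacbc'): parent n19 fail=25; on 'c' 25 → fail=26;  out {5}∪{7}={5,7}

Run:
i=0 'd': node 0→7
i=1 'd': node 7→9  emit P3@[0:1]
i=2 'c': node 9→8 (fail-walked)  emit P2@[1:2]
i=3 'a': node 8→1 (fail-walked)  emit P0@[3:3]
i=4 'c': node 1→15 (fail-walked)
i=5 'c': node 15→16
i=6 'a': node 16→17  emit P0@[6:6]
i=7 'c': node 17→18
i=8 'b': node 18→19
i=9 'c': node 19→20  emit P5@[4:9],P7@[7:9]
i=10 'a': node 20→1 (fail-walked)  emit P0@[10:10]
i=11 'd': node 1→7 (fail-walked)
i=12 'a': node 7→1 (fail-walked)  emit P0@[12:12]
i=13 'b': node 1→10 (fail-walked)
i=14 'd': node 10→11
i=15 'b': node 11→12
i=16 'c': node 12→13
i=17 'b': node 13→14  emit P4@[13:17]
i=18 'b': node 14→10 (fail-walked)
i=19 'c': node 10→15 (fail-walked)
i=20 'c': node 15→16
i=21 'c': node 16→16 (fail-walked)
i=22 'a': node 16→17  emit P0@[22:22]
i=23 'c': node 17→18
i=24 'b': node 18→19
i=25 'c': node 19→20  emit P5@[20:25],P7@[23:25]
i=26 'c': node 20→16 (fail-walked)
i=27 'b': node 16→25 (fail-walked)
i=28 'd': node 25→11 (fail-walked)
i=29 'c': node 11→8 (fail-walked)  emit P2@[28:29]
i=30 'c': node 8→16 (fail-walked)
i=31 'a': node 16→17  emit P0@[31:31]
i=32 'c': node 17→18
i=33 'b': node 18→19
i=34 'c': node 19→20  emit P5@[29:34],P7@[32:34]
i=35 'c': node 20→16 (fail-walked)
i=36 'c': node 16→16 (fail-walked)
i=37 'b': node 16→25 (fail-walked)
i=38 'c': node 25→26  emit P7@[36:38]
i=39 'b': node 26→25 (fail-walked)
i=40 'b': node 25→10 (fail-walked)
i=41 'a': node 10→1 (fail-walked)  emit P0@[41:41]
i=42 'd': node 1→7 (fail-walked)
i=43 'b': node 7→21
i=44 'd': node 21→22
i=45 'd': node 22→23  emit P3@[44:45]
i=46 'd': node 23→24  emit P3@[45:46],P6@[42:46]
i=47 'c': node 24→8 (fail-walked)  emit P2@[46:47]
i=48 'b': node 8→25 (fail-walked)
i=49 'c': node 25→26  emit P7@[47:49]
i=50 'd': node 26→7 (fail-walked)
i=51 'd': node 7→9  emit P3@[50:51]
i=52 'd': node 9→9 (fail-walked)  emit P3@[51:52]
i=53 'd': node 9→9 (fail-walked)  emit P3@[52:53]
i=54 'd': node 9→9 (fail-walked)  emit P3@[53:54]
i=55 'd': node 9→9 (fail-walked)  emit P3@[54:55]
i=56 'd': node 9→9 (fail-walked)  emit P3@[55:56]
i=57 'b': node 9→21 (fail-walked)
i=58 'c': node 21→15 (fail-walked)
i=59 'a': node 15→1 (fail-walked)  emit P0@[59:59]
i=60 'd': node 1→7 (fail-walked)
i=61 'c': node 7→8  emit P2@[60:61]
i=62 'a': node 8→1 (fail-walked)  emit P0@[62:62]
i=63 'a': node 1→2  emit P0@[63:63]
i=64 'd': node 2→3
i=65 'c': node 3→4  emit P2@[64:65]
i=66 'c': node 4→5
i=67 'a': node 5→6  emit P0@[67:67],P1@[62:67]
i=68 'd': node 6→7 (fail-walked)
i=69 'b': node 7→21
i=70 'd': node 21→22
i=71 'd': node 22→23  emit P3@[70:71]
i=72 'd': node 23→24  emit P3@[71:72],P6@[68:72]
i=73 'c': node 24→8 (fail-walked)  emit P2@[72:73]
i=74 'c': node 8→16 (fail-walked)
i=75 'b': node 16→25 (fail-walked)

Matches: [[1,3],[2,2],[3,0],[6,0],[9,5],[9,7],[10,0],[12,0],[17,4],[22,0],[25,5],[25,7],[29,2],[31,0],[34,5],[34,7],[38,7],[41,0],[45,3],[46,3],[46,6],[47,2],[49,7],[51,3],[52,3],[53,3],[54,3],[55,3],[56,3],[59,0],[61,2],[62,0],[63,0],[65,2],[67,0],[67,1],[71,3],[72,3],[72,6],[73,2]]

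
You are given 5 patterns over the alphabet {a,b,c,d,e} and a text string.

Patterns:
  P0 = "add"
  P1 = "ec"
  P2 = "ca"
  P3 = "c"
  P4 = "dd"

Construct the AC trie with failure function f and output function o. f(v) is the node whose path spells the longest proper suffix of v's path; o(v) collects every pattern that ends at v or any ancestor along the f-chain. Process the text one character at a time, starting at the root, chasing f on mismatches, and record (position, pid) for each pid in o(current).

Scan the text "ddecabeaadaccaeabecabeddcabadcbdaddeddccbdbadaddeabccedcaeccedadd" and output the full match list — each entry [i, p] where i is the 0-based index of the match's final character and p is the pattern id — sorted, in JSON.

Build:
Trie nodes:
  0='ε' goto a→1 c→6 d→8 e→4
  1='a' goto d→2
  2='ad' goto d→3
  3='add' goto ·  ←P0
  4='e' goto c→5
  5='ec' goto ·  ←P1
  6='c' goto a→7  ←P3
  7='ca' goto ·  ←P2
  8='d' goto d→9
  9='dd' goto ·  ←P4

BFS fail/out derivation:
  fail(1) 'a': from fail(0)=0 chase 'a': 0 ⇒ 0;  out=∅∪out(0)=∅
  fail(4) 'e': from fail(0)=0 chase 'e': 0 ⇒ 0;  out=∅∪out(0)=∅
  fail(6) 'c': from fail(0)=0 chase 'c': 0 ⇒ 0;  out={3}∪out(0)={3}
  fail(8) 'd': from fail(0)=0 chase 'd': 0 ⇒ 0;  out=∅∪out(0)=∅
  fail(2) 'ad': from fail(1)=0 chase 'd': 0 ⇒ 8;  out=∅∪out(8)=∅
  fail(5) 'ec': from fail(4)=0 chase 'c': 0 ⇒ 6;  out={1}∪out(6)={1,3}
  fail(7) 'ca': from fail(6)=0 chase 'a': 0 ⇒ 1;  out={2}∪out(1)={2}
  fail(9) 'dd': from fail(8)=0 chase 'd': 0 ⇒ 8;  out={4}∪out(8)={4}
  fail(3) 'add': from fail(2)=8 chase 'd': 8 ⇒ 9;  out={0}∪out(9)={0,4}

Scan:
i=0 'd': node 0→8
i=1 'd': node 8→9  emit P4@[0:1]
i=2 'e': node 9→4 (fail-walked)
i=3 'c': node 4→5  emit P1@[2:3],P3@[3:3]
i=4 'a': node 5→7 (fail-walked)  emit P2@[3:4]
i=5 'b': node 7→0 (fail-walked)
i=6 'e': node 0→4
i=7 'a': node 4→1 (fail-walked)
i=8 'a': node 1→1 (fail-walked)
i=9 'd': node 1→2
i=10 'a': node 2→1 (fail-walked)
i=11 'c': node 1→6 (fail-walked)  emit P3@[11:11]
i=12 'c': node 6→6 (fail-walked)  emit P3@[12:12]
i=13 'a': node 6→7  emit P2@[12:13]
i=14 'e': node 7→4 (fail-walked)
i=15 'a': node 4→1 (fail-walked)
i=16 'b': node 1→0 (fail-walked)
i=17 'e': node 0→4
i=18 'c': node 4→5  emit P1@[17:18],P3@[18:18]
i=19 'a': node 5→7 (fail-walked)  emit P2@[18:19]
i=20 'b': node 7→0 (fail-walked)
i=21 'e': node 0→4
i=22 'd': node 4→8 (fail-walked)
i=23 'd': node 8→9  emit P4@[22:23]
i=24 'c': node 9→6 (fail-walked)  emit P3@[24:24]
i=25 'a': node 6→7  emit P2@[24:25]
i=26 'b': node 7→0 (fail-walked)
i=27 'a': node 0→1
i=28 'd': node 1→2
i=29 'c': node 2→6 (fail-walked)  emit P3@[29:29]
i=30 'b': node 6→0 (fail-walked)
i=31 'd': node 0→8
i=32 'a': node 8→1 (fail-walked)
i=33 'd': node 1→2
i=34 'd': node 2→3  emit P0@[32:34],P4@[33:34]
i=35 'e': node 3→4 (fail-walked)
i=36 'd': node 4→8 (fail-walked)
i=37 'd': node 8→9  emit P4@[36:37]
i=38 'c': node 9→6 (fail-walked)  emit P3@[38:38]
i=39 'c': node 6→6 (fail-walked)  emit P3@[39:39]
i=40 'b': node 6→0 (fail-walked)
i=41 'd': node 0→8
i=42 'b': node 8→0 (fail-walked)
i=43 'a': node 0→1
i=44 'd': node 1→2
i=45 'a': node 2→1 (fail-walked)
i=46 'd': node 1→2
i=47 'd': node 2→3  emit P0@[45:47],P4@[46:47]
i=48 'e': node 3→4 (fail-walked)
i=49 'a': node 4→1 (fail-walked)
i=50 'b': node 1→0 (fail-walked)
i=51 'c': node 0→6  emit P3@[51:51]
i=52 'c': node 6→6 (fail-walked)  emit P3@[52:52]
i=53 'e': node 6→4 (fail-walked)
i=54 'd': node 4→8 (fail-walked)
i=55 'c': node 8→6 (fail-walked)  emit P3@[55:55]
i=56 'a': node 6→7  emit P2@[55:56]
i=57 'e': node 7→4 (fail-walked)
i=58 'c': node 4→5  emit P1@[57:58],P3@[58:58]
i=59 'c': node 5→6 (fail-walked)  emit P3@[59:59]
i=60 'e': node 6→4 (fail-walked)
i=61 'd': node 4→8 (fail-walked)
i=62 'a': node 8→1 (fail-walked)
i=63 'd': node 1→2
i=64 'd': node 2→3  emit P0@[62:64],P4@[63:64]

Matches: [[1,4],[3,1],[3,3],[4,2],[11,3],[12,3],[13,2],[18,1],[18,3],[19,2],[23,4],[24,3],[25,2],[29,3],[34,0],[34,4],[37,4],[38,3],[39,3],[47,0],[47,4],[51,3],[52,3],[55,3],[56,2],[58,1],[58,3],[59,3],[64,0],[64,4]]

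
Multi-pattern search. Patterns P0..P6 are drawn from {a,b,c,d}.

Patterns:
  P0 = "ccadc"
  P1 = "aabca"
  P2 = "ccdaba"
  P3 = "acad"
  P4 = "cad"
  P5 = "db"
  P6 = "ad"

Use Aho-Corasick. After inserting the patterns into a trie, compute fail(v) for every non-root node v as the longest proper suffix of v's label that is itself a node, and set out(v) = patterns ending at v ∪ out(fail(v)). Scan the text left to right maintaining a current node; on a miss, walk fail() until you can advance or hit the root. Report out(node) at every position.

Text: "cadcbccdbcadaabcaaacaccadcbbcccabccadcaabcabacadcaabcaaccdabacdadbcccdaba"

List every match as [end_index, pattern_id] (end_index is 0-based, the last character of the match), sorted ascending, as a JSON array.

Construct AC machine:
Trie (insert patterns):
  n0 'ε': a→6 c→1 d→20
  n1 'c': a→18 c→2
  n2 'cc': a→3 d→11
  n3 'cca': d→4
  n4 'ccad': c→5
  n5 'ccadc': ·  ←P0
  n6 'a': a→7 c→15 d→22
  n7 'aa': b→8
  n8 'aab': c→9
  n9 'aabc': a→10
  n10 'aabca': ·  ←P1
  n11 'ccd': a→12
  n12 'ccda': b→13
  n13 'ccdab': a→14
  n14 'ccdaba': ·  ←P2
  n15 'ac': a→16
  n16 'aca': d→17
  n17 'acad': ·  ←P3
  n18 'ca': d→19
  n19 'cad': ·  ←P4
  n20 'd': b→21
  n21 'db': ·  ←P5
  n22 'ad': ·  ←P6

Failure links (BFS by depth):
  n1('c'): parent n0 fail=0; on 'c' 0 → fail=0;  out ∅∪∅=∅
  n6('a'): parent n0 fail=0; on 'a' 0 → fail=0;  out ∅∪∅=∅
  n20('d'): parent n0 fail=0; on 'd' 0 → fail=0;  out ∅∪∅=∅
  n2('cc'): parent n1 fail=0; on 'c' 0 → fail=1;  out ∅∪∅=∅
  n7('aa'): parent n6 fail=0; on 'a' 0 → fail=6;  out ∅∪∅=∅
  n15('ac'): parent n6 fail=0; on 'c' 0 → fail=1;  out ∅∪∅=∅
  n18('ca'): parent n1 fail=0; on 'a' 0 → fail=6;  out ∅∪∅=∅
  n21('db'): parent n20 fail=0; on 'b' 0 → fail=0;  out {5}∪∅={5}
  n22('ad'): parent n6 fail=0; on 'd' 0 → fail=20;  out {6}∪∅={6}
  n3('cca'): parent n2 fail=1; on 'a' 1 → fail=18;  out ∅∪∅=∅
  n8('aab'): parent n7 fail=6; on 'b' 6→0 → fail=0;  out ∅∪∅=∅
  n11('ccd'): parent n2 fail=1; on 'd' 1→0 → fail=20;  out ∅∪∅=∅
  n16('aca'): parent n15 fail=1; on 'a' 1 → fail=18;  out ∅∪∅=∅
  n19('cad'): parent n18 fail=6; on 'd' 6 → fail=22;  out {4}∪{6}={4,6}
  n4('ccad'): parent n3 fail=18; on 'd' 18 → fail=19;  out ∅∪{4,6}={4,6}
  n9('aabc'): parent n8 fail=0; on 'c' 0 → fail=1;  out ∅∪∅=∅
  n12('ccda'): parent n11 fail=20; on 'a' 20→0 → fail=6;  out ∅∪∅=∅
  n17('acad'): parent n16 fail=18; on 'd' 18 → fail=19;  out {3}∪{4,6}={3,4,6}
  n5('ccadc'): parent n4 fail=19; on 'c' 19→22→20→0 → fail=1;  out {0}∪∅={0}
  n10('aabca'): parent n9 fail=1; on 'a' 1 → fail=18;  out {1}∪∅={1}
  n13('ccdab'): parent n12 fail=6; on 'b' 6→0 → fail=0;  out ∅∪∅=∅
  n14('ccdaba'): parent n13 fail=0; on 'a' 0 → fail=6;  out {2}∪∅={2}

Scan:
[0] read 'c'  n0⇒n1
[1] read 'a'  n1⇒n18
[2] read 'd'  n18⇒n19  ** P4@[0:2],P6@[1:2]
[3] read 'c'  n19⇒n1 ·f
[4] read 'b'  n1⇒n0 ·f
[5] read 'c'  n0⇒n1
[6] read 'c'  n1⇒n2
[7] read 'd'  n2⇒n11
[8] read 'b'  n11⇒n21 ·f  ** P5@[7:8]
[9] read 'c'  n21⇒n1 ·f
[10] read 'a'  n1⇒n18
[11] read 'd'  n18⇒n19  ** P4@[9:11],P6@[10:11]
[12] read 'a'  n19⇒n6 ·f
[13] read 'a'  n6⇒n7
[14] read 'b'  n7⇒n8
[15] read 'c'  n8⇒n9
[16] read 'a'  n9⇒n10  ** P1@[12:16]
[17] read 'a'  n10⇒n7 ·f
[18] read 'a'  n7⇒n7 ·f
[19] read 'c'  n7⇒n15 ·f
[20] read 'a'  n15⇒n16
[21] read 'c'  n16⇒n15 ·f
[22] read 'c'  n15⇒n2 ·f
[23] read 'a'  n2⇒n3
[24] read 'd'  n3⇒n4  ** P4@[22:24],P6@[23:24]
[25] read 'c'  n4⇒n5  ** P0@[21:25]
[26] read 'b'  n5⇒n0 ·f
[27] read 'b'  n0⇒n0
[28] read 'c'  n0⇒n1
[29] read 'c'  n1⇒n2
[30] read 'c'  n2⇒n2 ·f
[31] read 'a'  n2⇒n3
[32] read 'b'  n3⇒n0 ·f
[33] read 'c'  n0⇒n1
[34] read 'c'  n1⇒n2
[35] read 'a'  n2⇒n3
[36] read 'd'  n3⇒n4  ** P4@[34:36],P6@[35:36]
[37] read 'c'  n4⇒n5  ** P0@[33:37]
[38] read 'a'  n5⇒n18 ·f
[39] read 'a'  n18⇒n7 ·f
[40] read 'b'  n7⇒n8
[41] read 'c'  n8⇒n9
[42] read 'a'  n9⇒n10  ** P1@[38:42]
[43] read 'b'  n10⇒n0 ·f
[44] read 'a'  n0⇒n6
[45] read 'c'  n6⇒n15
[46] read 'a'  n15⇒n16
[47] read 'd'  n16⇒n17  ** P3@[44:47],P4@[45:47],P6@[46:47]
[48] read 'c'  n17⇒n1 ·f
[49] read 'a'  n1⇒n18
[50] read 'a'  n18⇒n7 ·f
[51] read 'b'  n7⇒n8
[52] read 'c'  n8⇒n9
[53] read 'a'  n9⇒n10  ** P1@[49:53]
[54] read 'a'  n10⇒n7 ·f
[55] read 'c'  n7⇒n15 ·f
[56] read 'c'  n15⇒n2 ·f
[57] read 'd'  n2⇒n11
[58] read 'a'  n11⇒n12
[59] read 'b'  n12⇒n13
[60] read 'a'  n13⇒n14  ** P2@[55:60]
[61] read 'c'  n14⇒n15 ·f
[62] read 'd'  n15⇒n20 ·f
[63] read 'a'  n20⇒n6 ·f
[64] read 'd'  n6⇒n22  ** P6@[63:64]
[65] read 'b'  n22⇒n21 ·f  ** P5@[64:65]
[66] read 'c'  n21⇒n1 ·f
[67] read 'c'  n1⇒n2
[68] read 'c'  n2⇒n2 ·f
[69] read 'd'  n2⇒n11
[70] read 'a'  n11⇒n12
[71] read 'b'  n12⇒n13
[72] read 'a'  n13⇒n14  ** P2@[67:72]

Matches: [[2,4],[2,6],[8,5],[11,4],[11,6],[16,1],[24,4],[24,6],[25,0],[36,4],[36,6],[37,0],[42,1],[47,3],[47,4],[47,6],[53,1],[60,2],[64,6],[65,5],[72,2]]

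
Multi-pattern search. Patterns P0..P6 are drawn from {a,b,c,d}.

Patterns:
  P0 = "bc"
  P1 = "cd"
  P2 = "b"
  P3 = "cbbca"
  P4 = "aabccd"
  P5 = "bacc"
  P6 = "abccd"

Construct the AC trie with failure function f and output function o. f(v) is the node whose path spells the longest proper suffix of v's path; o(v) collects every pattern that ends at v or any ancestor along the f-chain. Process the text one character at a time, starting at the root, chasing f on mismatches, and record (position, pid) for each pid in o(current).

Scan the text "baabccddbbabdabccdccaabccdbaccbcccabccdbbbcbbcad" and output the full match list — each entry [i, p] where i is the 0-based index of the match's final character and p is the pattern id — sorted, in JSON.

Build:
Trie nodes:
  0='ε' goto a→9 b→1 c→3
  1='b' goto a→15 c→2  ←P2
  2='bc' goto ·  ←P0
  3='c' goto b→5 d→4
  4='cd' goto ·  ←P1
  5='cb' goto b→6
  6='cbb' goto c→7
  7='cbbc' goto a→8
  8='cbbca' goto ·  ←P3
  9='a' goto a→10 b→18
  10='aa' goto b→11
  11='aab' goto c→12
  12='aabc' goto c→13
  13='aabcc' goto d→14
  14='aabccd' goto ·  ←P4
  15='ba' goto c→16
  16='bac' goto c→17
  17='bacc' goto ·  ←P5
  18='ab' goto c→19
  19='abc' goto c→20
  20='abcc' goto d→21
  21='abccd' goto ·  ←P6

Failure links (BFS by depth):
  fail(1) 'b': from fail(0)=0 chase 'b': 0 ⇒ 0;  out={2}∪out(0)={2}
  fail(3) 'c': from fail(0)=0 chase 'c': 0 ⇒ 0;  out=∅∪out(0)=∅
  fail(9) 'a': from fail(0)=0 chase 'a': 0 ⇒ 0;  out=∅∪out(0)=∅
  fail(2) 'bc': from fail(1)=0 chase 'c': 0 ⇒ 3;  out={0}∪out(3)={0}
  fail(4) 'cd': from fail(3)=0 chase 'd': 0 ⇒ 0;  out={1}∪out(0)={1}
  fail(5) 'cb': from fail(3)=0 chase 'b': 0 ⇒ 1;  out=∅∪out(1)={2}
  fail(10) 'aa': from fail(9)=0 chase 'a': 0 ⇒ 9;  out=∅∪out(9)=∅
  fail(15) 'ba': from fail(1)=0 chase 'a': 0 ⇒ 9;  out=∅∪out(9)=∅
  fail(18) 'ab': from fail(9)=0 chase 'b': 0 ⇒ 1;  out=∅∪out(1)={2}
  fail(6) 'cbb': from fail(5)=1 chase 'b': 1→0 ⇒ 1;  out=∅∪out(1)={2}
  fail(11) 'aab': from fail(10)=9 chase 'b': 9 ⇒ 18;  out=∅∪out(18)={2}
  fail(16) 'bac': from fail(15)=9 chase 'c': 9→0 ⇒ 3;  out=∅∪out(3)=∅
  fail(19) 'abc': from fail(18)=1 chase 'c': 1 ⇒ 2;  out=∅∪out(2)={0}
  fail(7) 'cbbc': from fail(6)=1 chase 'c': 1 ⇒ 2;  out=∅∪out(2)={0}
  fail(12) 'aabc': from fail(11)=18 chase 'c': 18 ⇒ 19;  out=∅∪out(19)={0}
  fail(17) 'bacc': from fail(16)=3 chase 'c': 3→0 ⇒ 3;  out={5}∪out(3)={5}
  fail(20) 'abcc': from fail(19)=2 chase 'c': 2→3→0 ⇒ 3;  out=∅∪out(3)=∅
  fail(8) 'cbbca': from fail(7)=2 chase 'a': 2→3→0 ⇒ 9;  out={3}∪out(9)={3}
  fail(13) 'aabcc': from fail(12)=19 chase 'c': 19 ⇒ 20;  out=∅∪out(20)=∅
  fail(21) 'abccd': from fail(20)=3 chase 'd': 3 ⇒ 4;  out={6}∪out(4)={1,6}
  fail(14) 'aabccd': from fail(13)=20 chase 'd': 20 ⇒ 21;  out={4}∪out(21)={1,4,6}

Text stream:
[0] read 'b'  n0⇒n1  ** P2@[0:0]
[1] read 'a'  n1⇒n15
[2] read 'a'  n15⇒n10 ·f
[3] read 'b'  n10⇒n11  ** P2@[3:3]
[4] read 'c'  n11⇒n12  ** P0@[3:4]
[5] read 'c'  n12⇒n13
[6] read 'd'  n13⇒n14  ** P1@[5:6],P4@[1:6],P6@[2:6]
[7] read 'd'  n14⇒n0 ·f
[8] read 'b'  n0⇒n1  ** P2@[8:8]
[9] read 'b'  n1⇒n1 ·f  ** P2@[9:9]
[10] read 'a'  n1⇒n15
[11] read 'b'  n15⇒n18 ·f  ** P2@[11:11]
[12] read 'd'  n18⇒n0 ·f
[13] read 'a'  n0⇒n9
[14] read 'b'  n9⇒n18  ** P2@[14:14]
[15] read 'c'  n18⇒n19  ** P0@[14:15]
[16] read 'c'  n19⇒n20
[17] read 'd'  n20⇒n21  ** P1@[16:17],P6@[13:17]
[18] read 'c'  n21⇒n3 ·f
[19] read 'c'  n3⇒n3 ·f
[20] read 'a'  n3⇒n9 ·f
[21] read 'a'  n9⇒n10
[22] read 'b'  n10⇒n11  ** P2@[22:22]
[23] read 'c'  n11⇒n12  ** P0@[22:23]
[24] read 'c'  n12⇒n13
[25] read 'd'  n13⇒n14  ** P1@[24:25],P4@[20:25],P6@[21:25]
[26] read 'b'  n14⇒n1 ·f  ** P2@[26:26]
[27] read 'a'  n1⇒n15
[28] read 'c'  n15⇒n16
[29] read 'c'  n16⇒n17  ** P5@[26:29]
[30] read 'b'  n17⇒n5 ·f  ** P2@[30:30]
[31] read 'c'  n5⇒n2 ·f  ** P0@[30:31]
[32] read 'c'  n2⇒n3 ·f
[33] read 'c'  n3⇒n3 ·f
[34] read 'a'  n3⇒n9 ·f
[35] read 'b'  n9⇒n18  ** P2@[35:35]
[36] read 'c'  n18⇒n19  ** P0@[35:36]
[37] read 'c'  n19⇒n20
[38] read 'd'  n20⇒n21  ** P1@[37:38],P6@[34:38]
[39] read 'b'  n21⇒n1 ·f  ** P2@[39:39]
[40] read 'b'  n1⇒n1 ·f  ** P2@[40:40]
[41] read 'b'  n1⇒n1 ·f  ** P2@[41:41]
[42] read 'c'  n1⇒n2  ** P0@[41:42]
[43] read 'b'  n2⇒n5 ·f  ** P2@[43:43]
[44] read 'b'  n5⇒n6  ** P2@[44:44]
[45] read 'c'  n6⇒n7  ** P0@[44:45]
[46] read 'a'  n7⇒n8  ** P3@[42:46]
[47] read 'd'  n8⇒n0 ·f

All matches (sorted): [[0,2],[3,2],[4,0],[6,1],[6,4],[6,6],[8,2],[9,2],[11,2],[14,2],[15,0],[17,1],[17,6],[22,2],[23,0],[25,1],[25,4],[25,6],[26,2],[29,5],[30,2],[31,0],[35,2],[36,0],[38,1],[38,6],[39,2],[40,2],[41,2],[42,0],[43,2],[44,2],[45,0],[46,3]]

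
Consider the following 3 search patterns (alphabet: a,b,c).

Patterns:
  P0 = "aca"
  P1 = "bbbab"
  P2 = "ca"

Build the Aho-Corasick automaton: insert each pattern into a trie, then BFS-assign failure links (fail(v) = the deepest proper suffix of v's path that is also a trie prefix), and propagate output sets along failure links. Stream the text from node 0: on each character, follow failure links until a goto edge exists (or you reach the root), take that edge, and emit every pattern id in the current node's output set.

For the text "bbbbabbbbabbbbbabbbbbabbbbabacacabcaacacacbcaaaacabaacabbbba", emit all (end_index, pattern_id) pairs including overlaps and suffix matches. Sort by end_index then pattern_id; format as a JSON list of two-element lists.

Build:
Trie (insert patterns):
  n0 'ε': a→1 b→4 c→9
  n1 'a': c→2
  n2 'ac': a→3
  n3 'aca': ·  [P0 ends]
  n4 'b': b→5
  n5 'bb': b→6
  n6 'bbb': a→7
  n7 'bbba': b→8
  n8 'bbbab': ·  [P1 ends]
  n9 'c': a→10
  n10 'ca': ·  [P2 ends]

BFS fail/out derivation:
  n1('a'): parent n0 fail=0; on 'a' 0 → fail=0;  out ∅∪∅=∅
  n4('b'): parent n0 fail=0; on 'b' 0 → fail=0;  out ∅∪∅=∅
  n9('c'): parent n0 fail=0; on 'c' 0 → fail=0;  out ∅∪∅=∅
  n2('ac'): parent n1 fail=0; on 'c' 0 → fail=9;  out ∅∪∅=∅
  n5('bb'): parent n4 fail=0; on 'b' 0 → fail=4;  out ∅∪∅=∅
  n10('ca'): parent n9 fail=0; on 'a' 0 → fail=1;  out {2}∪∅={2}
  n3('aca'): parent n2 fail=9; on 'a' 9 → fail=10;  out {0}∪{2}={0,2}
  n6('bbb'): parent n5 fail=4; on 'b' 4 → fail=5;  out ∅∪∅=∅
  n7('bbba'): parent n6 fail=5; on 'a' 5→4→0 → fail=1;  out ∅∪∅=∅
  n8('bbbab'): parent n7 fail=1; on 'b' 1→0 → fail=4;  out {1}∪∅={1}

Scan:
i=0 'b': node 0→4
i=1 'b': node 4→5
i=2 'b': node 5→6
i=3 'b': node 6→6 (fail-walked)
i=4 'a': node 6→7
i=5 'b': node 7→8  ** P1@[1:5]
i=6 'b': node 8→5 (fail-walked)
i=7 'b': node 5→6
i=8 'b': node 6→6 (fail-walked)
i=9 'a': node 6→7
i=10 'b': node 7→8  ** P1@[6:10]
i=11 'b': node 8→5 (fail-walked)
i=12 'b': node 5→6
i=13 'b': node 6→6 (fail-walked)
i=14 'b': node 6→6 (fail-walked)
i=15 'a': node 6→7
i=16 'b': node 7→8  ** P1@[12:16]
i=17 'b': node 8→5 (fail-walked)
i=18 'b': node 5→6
i=19 'b': node 6→6 (fail-walked)
i=20 'b': node 6→6 (fail-walked)
i=21 'a': node 6→7
i=22 'b': node 7→8  ** P1@[18:22]
i=23 'b': node 8→5 (fail-walked)
i=24 'b': node 5→6
i=25 'b': node 6→6 (fail-walked)
i=26 'a': node 6→7
i=27 'b': node 7→8  ** P1@[23:27]
i=28 'a': node 8→1 (fail-walked)
i=29 'c': node 1→2
i=30 'a': node 2→3  ** P0@[28:30],P2@[29:30]
i=31 'c': node 3→2 (fail-walked)
i=32 'a': node 2→3  ** P0@[30:32],P2@[31:32]
i=33 'b': node 3→4 (fail-walked)
i=34 'c': node 4→9 (fail-walked)
i=35 'a': node 9→10  ** P2@[34:35]
i=36 'a': node 10→1 (fail-walked)
i=37 'c': node 1→2
i=38 'a': node 2→3  ** P0@[36:38],P2@[37:38]
i=39 'c': node 3→2 (fail-walked)
i=40 'a': node 2→3  ** P0@[38:40],P2@[39:40]
i=41 'c': node 3→2 (fail-walked)
i=42 'b': node 2→4 (fail-walked)
i=43 'c': node 4→9 (fail-walked)
i=44 'a': node 9→10  ** P2@[43:44]
i=45 'a': node 10→1 (fail-walked)
i=46 'a': node 1→1 (fail-walked)
i=47 'a': node 1→1 (fail-walked)
i=48 'c': node 1→2
i=49 'a': node 2→3  ** P0@[47:49],P2@[48:49]
i=50 'b': node 3→4 (fail-walked)
i=51 'a': node 4→1 (fail-walked)
i=52 'a': node 1→1 (fail-walked)
i=53 'c': node 1→2
i=54 'a': node 2→3  ** P0@[52:54],P2@[53:54]
i=55 'b': node 3→4 (fail-walked)
i=56 'b': node 4→5
i=57 'b': node 5→6
i=58 'b': node 6→6 (fail-walked)
i=59 'a': node 6→7

Matches: [[5,1],[10,1],[16,1],[22,1],[27,1],[30,0],[30,2],[32,0],[32,2],[35,2],[38,0],[38,2],[40,0],[40,2],[44,2],[49,0],[49,2],[54,0],[54,2]]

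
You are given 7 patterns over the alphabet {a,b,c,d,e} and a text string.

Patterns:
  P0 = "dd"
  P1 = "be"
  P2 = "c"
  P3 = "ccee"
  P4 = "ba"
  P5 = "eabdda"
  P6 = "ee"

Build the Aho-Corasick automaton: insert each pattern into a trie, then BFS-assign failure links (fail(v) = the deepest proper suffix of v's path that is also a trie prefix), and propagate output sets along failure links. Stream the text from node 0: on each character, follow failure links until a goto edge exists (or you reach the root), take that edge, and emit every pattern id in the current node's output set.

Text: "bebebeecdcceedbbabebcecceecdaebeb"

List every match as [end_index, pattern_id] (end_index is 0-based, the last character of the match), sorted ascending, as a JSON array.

Build automaton:
Trie nodes:
  n0 'ε': b→3 c→5 d→1 e→10
  n1 'd': d→2
  n2 'dd': ·  ←P0
  n3 'b': a→9 e→4
  n4 'be': ·  ←P1
  n5 'c': c→6  ←P2
  n6 'cc': e→7
  n7 'cce': e→8
  n8 'ccee': ·  ←P3
  n9 'ba': ·  ←P4
  n10 'e': a→11 e→16
  n11 'ea': b→12
  n12 'eab': d→13
  n13 'eabd': d→14
  n14 'eabdd': a→15
  n15 'eabdda': ·  ←P5
  n16 'ee': ·  ←P6

Failure links (BFS by depth):
  n1('d'): parent n0 fail=0; on 'd' 0 → fail=0;  out ∅∪∅=∅
  n3('b'): parent n0 fail=0; on 'b' 0 → fail=0;  out ∅∪∅=∅
  n5('c'): parent n0 fail=0; on 'c' 0 → fail=0;  out {2}∪∅={2}
  n10('e'): parent n0 fail=0; on 'e' 0 → fail=0;  out ∅∪∅=∅
  n2('dd'): parent n1 fail=0; on 'd' 0 → fail=1;  out {0}∪∅={0}
  n4('be'): parent n3 fail=0; on 'e' 0 → fail=10;  out {1}∪∅={1}
  n6('cc'): parent n5 fail=0; on 'c' 0 → fail=5;  out ∅∪{2}={2}
  n9('ba'): parent n3 fail=0; on 'a' 0 → fail=0;  out {4}∪∅={4}
  n11('ea'): parent n10 fail=0; on 'a' 0 → fail=0;  out ∅∪∅=∅
  n16('ee'): parent n10 fail=0; on 'e' 0 → fail=10;  out {6}∪∅={6}
  n7('cce'): parent n6 fail=5; on 'e' 5→0 → fail=10;  out ∅∪∅=∅
  n12('eab'): parent n11 fail=0; on 'b' 0 → fail=3;  out ∅∪∅=∅
  n8('ccee'): parent n7 fail=10; on 'e' 10 → fail=16;  out {3}∪{6}={3,6}
  n13('eabd'): parent n12 fail=3; on 'd' 3→0 → fail=1;  out ∅∪∅=∅
  n14('eabdd'): parent n13 fail=1; on 'd' 1 → fail=2;  out ∅∪{0}={0}
  n15('eabdda'): parent n14 fail=2; on 'a' 2→1→0 → fail=0;  out {5}∪∅={5}

Run:
i=0 'b': node 0→3
i=1 'e': node 3→4  → match P1@[0:1]
i=2 'b': node 4→3 (via fail)
i=3 'e': node 3→4  → match P1@[2:3]
i=4 'b': node 4→3 (via fail)
i=5 'e': node 3→4  → match P1@[4:5]
i=6 'e': node 4→16 (via fail)  → match P6@[5:6]
i=7 'c': node 16→5 (via fail)  → match P2@[7:7]
i=8 'd': node 5→1 (via fail)
i=9 'c': node 1→5 (via fail)  → match P2@[9:9]
i=10 'c': node 5→6  → match P2@[10:10]
i=11 'e': node 6→7
i=12 'e': node 7→8  → match P3@[9:12],P6@[11:12]
i=13 'd': node 8→1 (via fail)
i=14 'b': node 1→3 (via fail)
i=15 'b': node 3→3 (via fail)
i=16 'a': node 3→9  → match P4@[15:16]
i=17 'b': node 9→3 (via fail)
i=18 'e': node 3→4  → match P1@[17:18]
i=19 'b': node 4→3 (via fail)
i=20 'c': node 3→5 (via fail)  → match P2@[20:20]
i=21 'e': node 5→10 (via fail)
i=22 'c': node 10→5 (via fail)  → match P2@[22:22]
i=23 'c': node 5→6  → match P2@[23:23]
i=24 'e': node 6→7
i=25 'e': node 7→8  → match P3@[22:25],P6@[24:25]
i=26 'c': node 8→5 (via fail)  → match P2@[26:26]
i=27 'd': node 5→1 (via fail)
i=28 'a': node 1→0 (via fail)
i=29 'e': node 0→10
i=30 'b': node 10→3 (via fail)
i=31 'e': node 3→4  → match P1@[30:31]
i=32 'b': node 4→3 (via fail)

Matches: [[1,1],[3,1],[5,1],[6,6],[7,2],[9,2],[10,2],[12,3],[12,6],[16,4],[18,1],[20,2],[22,2],[23,2],[25,3],[25,6],[26,2],[31,1]]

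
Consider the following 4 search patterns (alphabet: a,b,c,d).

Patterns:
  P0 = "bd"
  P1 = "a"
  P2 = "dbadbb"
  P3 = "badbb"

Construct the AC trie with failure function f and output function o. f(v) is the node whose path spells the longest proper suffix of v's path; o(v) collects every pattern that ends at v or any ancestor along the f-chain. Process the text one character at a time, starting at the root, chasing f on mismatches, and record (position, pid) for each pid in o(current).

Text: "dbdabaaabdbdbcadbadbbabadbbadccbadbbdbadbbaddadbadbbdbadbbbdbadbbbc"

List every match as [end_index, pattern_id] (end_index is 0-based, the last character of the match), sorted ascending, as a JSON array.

Build automaton:
Trie nodes:
  n0 'ε': a→3 b→1 d→4
  n1 'b': a→10 d→2
  n2 'bd': ·  [P0 ends]
  n3 'a': ·  [P1 ends]
  n4 'd': b→5
  n5 'db': a→6
  n6 'dba': d→7
  n7 'dbad': b→8
  n8 'dbadb': b→9
  n9 'dbadbb': ·  [P2 ends]
  n10 'ba': d→11
  n11 'bad': b→12
  n12 'badb': b→13
  n13 'badbb': ·  [P3 ends]

Failure links (BFS by depth):
  n1('b'): parent n0 fail=0; on 'b' 0 → fail=0;  out ∅∪∅=∅
  n3('a'): parent n0 fail=0; on 'a' 0 → fail=0;  out {1}∪∅={1}
  n4('d'): parent n0 fail=0; on 'd' 0 → fail=0;  out ∅∪∅=∅
  n2('bd'): parent n1 fail=0; on 'd' 0 → fail=4;  out {0}∪∅={0}
  n5('db'): parent n4 fail=0; on 'b' 0 → fail=1;  out ∅∪∅=∅
  n10('ba'): parent n1 fail=0; on 'a' 0 → fail=3;  out ∅∪{1}={1}
  n6('dba'): parent n5 fail=1; on 'a' 1 → fail=10;  out ∅∪{1}={1}
  n11('bad'): parent n10 fail=3; on 'd' 3→0 → fail=4;  out ∅∪∅=∅
  n7('dbad'): parent n6 fail=10; on 'd' 10 → fail=11;  out ∅∪∅=∅
  n12('badb'): parent n11 fail=4; on 'b' 4 → fail=5;  out ∅∪∅=∅
  n8('dbadb'): parent n7 fail=11; on 'b' 11 → fail=12;  out ∅∪∅=∅
  n13('badbb'): parent n12 fail=5; on 'b' 5→1→0 → fail=1;  out {3}∪∅={3}
  n9('dbadbb'): parent n8 fail=12; on 'b' 12 → fail=13;  out {2}∪{3}={2,3}

Run:
i=0 'd': node 0→4
i=1 'b': node 4→5
i=2 'd': node 5→2 (via fail)  ** P0@[1:2]
i=3 'a': node 2→3 (via fail)  ** P1@[3:3]
i=4 'b': node 3→1 (via fail)
i=5 'a': node 1→10  ** P1@[5:5]
i=6 'a': node 10→3 (via fail)  ** P1@[6:6]
i=7 'a': node 3→3 (via fail)  ** P1@[7:7]
i=8 'b': node 3→1 (via fail)
i=9 'd': node 1→2  ** P0@[8:9]
i=10 'b': node 2→5 (via fail)
i=11 'd': node 5→2 (via fail)  ** P0@[10:11]
i=12 'b': node 2→5 (via fail)
i=13 'c': node 5→0 (via fail)
i=14 'a': node 0→3  ** P1@[14:14]
i=15 'd': node 3→4 (via fail)
i=16 'b': node 4→5
i=17 'a': node 5→6  ** P1@[17:17]
i=18 'd': node 6→7
i=19 'b': node 7→8
i=20 'b': node 8→9  ** P2@[15:20],P3@[16:20]
i=21 'a': node 9→10 (via fail)  ** P1@[21:21]
i=22 'b': node 10→1 (via fail)
i=23 'a': node 1→10  ** P1@[23:23]
i=24 'd': node 10→11
i=25 'b': node 11→12
i=26 'b': node 12→13  ** P3@[22:26]
i=27 'a': node 13→10 (via fail)  ** P1@[27:27]
i=28 'd': node 10→11
i=29 'c': node 11→0 (via fail)
i=30 'c': node 0→0
i=31 'b': node 0→1
i=32 'a': node 1→10  ** P1@[32:32]
i=33 'd': node 10→11
i=34 'b': node 11→12
i=35 'b': node 12→13  ** P3@[31:35]
i=36 'd': node 13→2 (via fail)  ** P0@[35:36]
i=37 'b': node 2→5 (via fail)
i=38 'a': node 5→6  ** P1@[38:38]
i=39 'd': node 6→7
i=40 'b': node 7→8
i=41 'b': node 8→9  ** P2@[36:41],P3@[37:41]
i=42 'a': node 9→10 (via fail)  ** P1@[42:42]
i=43 'd': node 10→11
i=44 'd': node 11→4 (via fail)
i=45 'a': node 4→3 (via fail)  ** P1@[45:45]
i=46 'd': node 3→4 (via fail)
i=47 'b': node 4→5
i=48 'a': node 5→6  ** P1@[48:48]
i=49 'd': node 6→7
i=50 'b': node 7→8
i=51 'b': node 8→9  ** P2@[46:51],P3@[47:51]
i=52 'd': node 9→2 (via fail)  ** P0@[51:52]
i=53 'b': node 2→5 (via fail)
i=54 'a': node 5→6  ** P1@[54:54]
i=55 'd': node 6→7
i=56 'b': node 7→8
i=57 'b': node 8→9  ** P2@[52:57],P3@[53:57]
i=58 'b': node 9→1 (via fail)
i=59 'd': node 1→2  ** P0@[58:59]
i=60 'b': node 2→5 (via fail)
i=61 'a': node 5→6  ** P1@[61:61]
i=62 'd': node 6→7
i=63 'b': node 7→8
i=64 'b': node 8→9  ** P2@[59:64],P3@[60:64]
i=65 'b': node 9→1 (via fail)
i=66 'c': node 1→0 (via fail)

Matches: [[2,0],[3,1],[5,1],[6,1],[7,1],[9,0],[11,0],[14,1],[17,1],[20,2],[20,3],[21,1],[23,1],[26,3],[27,1],[32,1],[35,3],[36,0],[38,1],[41,2],[41,3],[42,1],[45,1],[48,1],[51,2],[51,3],[52,0],[54,1],[57,2],[57,3],[59,0],[61,1],[64,2],[64,3]]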